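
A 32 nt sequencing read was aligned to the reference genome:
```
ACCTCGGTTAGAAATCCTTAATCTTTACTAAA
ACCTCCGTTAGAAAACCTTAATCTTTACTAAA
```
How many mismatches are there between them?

Comparing position by position, 2 sites differ: 6 (G/C), 15 (T/A).

2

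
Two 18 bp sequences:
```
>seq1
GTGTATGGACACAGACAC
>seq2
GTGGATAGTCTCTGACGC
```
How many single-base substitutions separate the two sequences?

Mismatches (1-based): site 4: T→G; site 7: G→A; site 9: A→T; site 11: A→T; site 13: A→T; site 17: A→G.

6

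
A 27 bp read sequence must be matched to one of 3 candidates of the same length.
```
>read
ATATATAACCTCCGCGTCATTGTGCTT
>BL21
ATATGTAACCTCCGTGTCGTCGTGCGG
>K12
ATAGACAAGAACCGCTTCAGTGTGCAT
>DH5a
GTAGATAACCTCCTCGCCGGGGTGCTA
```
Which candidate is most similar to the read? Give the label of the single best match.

Hamming distances to read — BL21: 6; K12: 8; DH5a: 8.
Smallest is BL21 with 6 mismatches.

BL21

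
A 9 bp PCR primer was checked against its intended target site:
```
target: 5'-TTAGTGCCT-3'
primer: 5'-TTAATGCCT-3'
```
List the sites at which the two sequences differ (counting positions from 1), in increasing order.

4

Differences at site 4 (G→A).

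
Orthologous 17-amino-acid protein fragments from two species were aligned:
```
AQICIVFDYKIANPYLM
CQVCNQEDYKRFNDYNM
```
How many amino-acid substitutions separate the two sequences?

9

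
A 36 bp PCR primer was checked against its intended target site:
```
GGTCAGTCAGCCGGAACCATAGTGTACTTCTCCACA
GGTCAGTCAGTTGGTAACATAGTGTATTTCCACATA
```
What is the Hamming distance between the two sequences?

The sequences differ at sites 11, 12, 15, 17, 27, 31, 32, 35 (1-based) — 8 in total.

8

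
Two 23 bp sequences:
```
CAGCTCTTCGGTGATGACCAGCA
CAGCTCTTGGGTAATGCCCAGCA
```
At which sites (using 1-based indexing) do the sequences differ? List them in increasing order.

Scanning 1-based: 9: C/G; 13: G/A; 17: A/C.

9, 13, 17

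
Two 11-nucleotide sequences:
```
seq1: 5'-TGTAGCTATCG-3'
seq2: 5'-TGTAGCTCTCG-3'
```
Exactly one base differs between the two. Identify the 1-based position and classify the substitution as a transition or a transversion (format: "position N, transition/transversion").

position 8, transversion

The sequences differ only at position 8: A→C (purine→pyrimidine), a transversion.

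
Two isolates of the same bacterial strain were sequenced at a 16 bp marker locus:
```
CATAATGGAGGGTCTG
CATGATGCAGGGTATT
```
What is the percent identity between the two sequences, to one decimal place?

Mismatches at positions 4, 8, 14, 16 (1-based): 4 of 16.
Identical positions: 12/16 = 75% → 75.0%.

75.0%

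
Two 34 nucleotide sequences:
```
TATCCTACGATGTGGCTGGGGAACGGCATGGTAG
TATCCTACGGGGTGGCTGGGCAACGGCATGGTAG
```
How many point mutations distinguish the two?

3

Comparing position by position, 3 sites differ: 10 (A/G), 11 (T/G), 21 (G/C).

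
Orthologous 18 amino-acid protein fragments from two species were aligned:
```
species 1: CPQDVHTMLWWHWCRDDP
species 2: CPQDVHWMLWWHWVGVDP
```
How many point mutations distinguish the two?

The sequences differ at positions 7, 14, 15, 16 (1-based) — 4 in total.

4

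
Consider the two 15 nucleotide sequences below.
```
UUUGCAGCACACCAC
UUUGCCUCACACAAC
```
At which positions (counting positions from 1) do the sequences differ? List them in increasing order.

6, 7, 13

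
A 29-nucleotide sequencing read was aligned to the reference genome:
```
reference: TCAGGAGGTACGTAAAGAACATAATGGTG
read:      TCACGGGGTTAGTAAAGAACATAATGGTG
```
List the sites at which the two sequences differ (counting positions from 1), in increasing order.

Scanning 1-based: 4: G/C; 6: A/G; 10: A/T; 11: C/A.

4, 6, 10, 11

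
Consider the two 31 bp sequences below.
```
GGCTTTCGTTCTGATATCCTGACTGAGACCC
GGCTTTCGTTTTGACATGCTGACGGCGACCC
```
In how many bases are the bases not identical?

5

Comparing position by position, 5 bases differ: 11 (C/T), 15 (T/C), 18 (C/G), 24 (T/G), 26 (A/C).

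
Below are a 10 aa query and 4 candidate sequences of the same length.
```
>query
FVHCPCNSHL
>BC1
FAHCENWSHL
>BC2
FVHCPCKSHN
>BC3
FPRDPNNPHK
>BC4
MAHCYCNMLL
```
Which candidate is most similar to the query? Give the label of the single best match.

BC2

Hamming distances to query — BC1: 4; BC2: 2; BC3: 6; BC4: 5.
Smallest is BC2 with 2 mismatches.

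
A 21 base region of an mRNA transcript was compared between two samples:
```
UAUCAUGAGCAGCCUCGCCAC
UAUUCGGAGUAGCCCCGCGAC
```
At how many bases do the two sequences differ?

The sequences differ at bases 4, 5, 6, 10, 15, 19 (1-based) — 6 in total.

6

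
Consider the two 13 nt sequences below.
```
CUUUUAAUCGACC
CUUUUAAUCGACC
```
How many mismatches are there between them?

The two sequences are identical at every position.

0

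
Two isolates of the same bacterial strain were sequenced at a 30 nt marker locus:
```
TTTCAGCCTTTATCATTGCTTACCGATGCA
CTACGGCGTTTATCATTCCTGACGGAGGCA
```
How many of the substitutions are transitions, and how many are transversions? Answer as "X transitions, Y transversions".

Mismatches (1-based):
site 1: T→C (pyrimidine→pyrimidine, transition)
site 3: T→A (pyrimidine→purine, transversion)
site 5: A→G (purine→purine, transition)
site 8: C→G (pyrimidine→purine, transversion)
site 18: G→C (purine→pyrimidine, transversion)
site 21: T→G (pyrimidine→purine, transversion)
site 24: C→G (pyrimidine→purine, transversion)
site 27: T→G (pyrimidine→purine, transversion)

2 transitions, 6 transversions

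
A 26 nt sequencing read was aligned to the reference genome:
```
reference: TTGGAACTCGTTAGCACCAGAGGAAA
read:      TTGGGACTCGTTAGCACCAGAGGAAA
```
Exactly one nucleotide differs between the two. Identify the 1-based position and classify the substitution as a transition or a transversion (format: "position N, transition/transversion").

position 5, transition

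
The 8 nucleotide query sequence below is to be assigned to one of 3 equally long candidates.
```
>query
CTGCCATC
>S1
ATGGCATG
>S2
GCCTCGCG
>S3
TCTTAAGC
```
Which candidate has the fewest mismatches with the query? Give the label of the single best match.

S1 differs at 3 positions; S2 differs at 7 positions; S3 differs at 6 positions. The closest is S1.

S1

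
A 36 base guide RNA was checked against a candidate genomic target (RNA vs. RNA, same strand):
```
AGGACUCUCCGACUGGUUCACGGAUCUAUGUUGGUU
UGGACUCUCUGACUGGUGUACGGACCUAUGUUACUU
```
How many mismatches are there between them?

Mismatches (1-based): base 1: A→U; base 10: C→U; base 18: U→G; base 19: C→U; base 25: U→C; base 33: G→A; base 34: G→C.

7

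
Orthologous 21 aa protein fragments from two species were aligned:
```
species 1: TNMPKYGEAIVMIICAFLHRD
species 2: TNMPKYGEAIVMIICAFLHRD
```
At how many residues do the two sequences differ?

0

No positions differ; the sequences are identical.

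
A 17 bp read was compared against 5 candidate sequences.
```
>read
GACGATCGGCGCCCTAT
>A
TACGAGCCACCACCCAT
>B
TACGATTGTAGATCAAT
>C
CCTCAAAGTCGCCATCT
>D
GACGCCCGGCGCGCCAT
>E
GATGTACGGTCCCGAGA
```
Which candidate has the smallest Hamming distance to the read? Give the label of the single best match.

D

Hamming distances to read — A: 7; B: 7; C: 9; D: 4; E: 9.
Smallest is D with 4 mismatches.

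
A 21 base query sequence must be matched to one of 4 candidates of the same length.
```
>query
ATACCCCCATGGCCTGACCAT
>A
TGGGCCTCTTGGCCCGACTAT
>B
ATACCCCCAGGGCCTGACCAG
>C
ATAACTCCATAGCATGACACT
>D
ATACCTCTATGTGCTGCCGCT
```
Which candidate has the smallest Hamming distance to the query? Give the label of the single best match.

Hamming distances to query — A: 8; B: 2; C: 6; D: 7.
Smallest is B with 2 mismatches.

B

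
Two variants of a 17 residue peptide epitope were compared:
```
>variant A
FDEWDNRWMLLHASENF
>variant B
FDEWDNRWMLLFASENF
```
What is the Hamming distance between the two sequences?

Comparing position by position, 1 residue differs: 12 (H/F).

1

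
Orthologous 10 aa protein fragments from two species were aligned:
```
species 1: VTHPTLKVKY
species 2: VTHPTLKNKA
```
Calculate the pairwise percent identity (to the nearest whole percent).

80%

2 positions differ (8, 10), so 8 of 10 match: 8/10 = 80%.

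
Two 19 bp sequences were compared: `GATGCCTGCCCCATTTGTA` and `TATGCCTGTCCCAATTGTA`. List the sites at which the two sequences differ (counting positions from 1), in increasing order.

Scanning 1-based: 1: G/T; 9: C/T; 14: T/A.

1, 9, 14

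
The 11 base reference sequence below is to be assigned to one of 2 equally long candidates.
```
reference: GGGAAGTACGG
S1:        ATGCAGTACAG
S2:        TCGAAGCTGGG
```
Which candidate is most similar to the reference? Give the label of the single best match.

S1 differs at 4 bases; S2 differs at 5 bases. The closest is S1.

S1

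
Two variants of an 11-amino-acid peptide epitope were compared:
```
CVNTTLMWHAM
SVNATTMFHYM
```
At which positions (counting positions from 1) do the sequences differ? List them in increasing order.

1, 4, 6, 8, 10

Differences at position 1 (C→S), position 4 (T→A), position 6 (L→T), position 8 (W→F), position 10 (A→Y).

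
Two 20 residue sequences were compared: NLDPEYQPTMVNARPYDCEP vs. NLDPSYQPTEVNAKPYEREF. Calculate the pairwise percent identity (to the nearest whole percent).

Mismatches at positions 5, 10, 14, 17, 18, 20 (1-based): 6 of 20.
Identical positions: 14/20 = 70% → 70%.

70%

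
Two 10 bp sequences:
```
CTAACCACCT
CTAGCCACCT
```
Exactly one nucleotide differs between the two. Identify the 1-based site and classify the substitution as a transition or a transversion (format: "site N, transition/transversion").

Site 4 changes A→G. A is a purine and G is a purine, so this is a transition.

site 4, transition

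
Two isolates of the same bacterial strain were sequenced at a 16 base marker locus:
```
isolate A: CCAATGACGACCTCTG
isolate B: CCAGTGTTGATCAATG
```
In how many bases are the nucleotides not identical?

Comparing position by position, 6 bases differ: 4 (A/G), 7 (A/T), 8 (C/T), 11 (C/T), 13 (T/A), 14 (C/A).

6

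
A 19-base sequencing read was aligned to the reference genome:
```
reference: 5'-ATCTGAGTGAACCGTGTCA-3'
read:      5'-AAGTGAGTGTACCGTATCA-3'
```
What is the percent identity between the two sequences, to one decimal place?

78.9%

4 positions differ (2, 3, 10, 16), so 15 of 19 match: 15/19 = 78.95%.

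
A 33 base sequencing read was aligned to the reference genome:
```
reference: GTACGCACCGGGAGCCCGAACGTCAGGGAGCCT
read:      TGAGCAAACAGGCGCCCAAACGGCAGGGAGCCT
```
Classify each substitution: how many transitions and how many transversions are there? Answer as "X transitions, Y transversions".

Transitions (purine↔purine or pyrimidine↔pyrimidine): 10 G→A, 18 G→A.
Transversions (purine↔pyrimidine): 1 G→T, 2 T→G, 4 C→G, 5 G→C, 6 C→A, 8 C→A, 13 A→C, 23 T→G.

2 transitions, 8 transversions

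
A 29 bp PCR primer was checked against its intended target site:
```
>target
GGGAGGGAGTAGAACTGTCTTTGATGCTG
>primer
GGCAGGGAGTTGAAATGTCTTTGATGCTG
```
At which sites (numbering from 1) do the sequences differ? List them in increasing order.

Scanning 1-based: 3: G/C; 11: A/T; 15: C/A.

3, 11, 15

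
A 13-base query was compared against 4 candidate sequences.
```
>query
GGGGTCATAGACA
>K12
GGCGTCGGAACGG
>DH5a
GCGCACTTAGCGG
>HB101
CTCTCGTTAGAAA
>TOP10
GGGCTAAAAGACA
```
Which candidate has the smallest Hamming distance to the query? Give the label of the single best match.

TOP10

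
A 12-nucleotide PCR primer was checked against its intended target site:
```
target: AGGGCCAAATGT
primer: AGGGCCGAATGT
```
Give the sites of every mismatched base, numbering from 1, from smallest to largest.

Differences at site 7 (A→G).

7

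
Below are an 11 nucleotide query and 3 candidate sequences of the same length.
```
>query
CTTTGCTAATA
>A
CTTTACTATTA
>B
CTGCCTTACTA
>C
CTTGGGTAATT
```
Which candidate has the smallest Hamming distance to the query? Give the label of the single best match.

Hamming distances to query — A: 2; B: 5; C: 3.
Smallest is A with 2 mismatches.

A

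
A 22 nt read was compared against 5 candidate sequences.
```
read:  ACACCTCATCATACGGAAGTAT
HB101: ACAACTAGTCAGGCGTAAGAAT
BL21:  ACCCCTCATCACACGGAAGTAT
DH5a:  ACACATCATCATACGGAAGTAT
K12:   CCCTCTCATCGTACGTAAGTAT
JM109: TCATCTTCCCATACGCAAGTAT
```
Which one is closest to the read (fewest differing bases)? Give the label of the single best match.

Hamming distances to read — HB101: 7; BL21: 2; DH5a: 1; K12: 5; JM109: 6.
Smallest is DH5a with 1 mismatch.

DH5a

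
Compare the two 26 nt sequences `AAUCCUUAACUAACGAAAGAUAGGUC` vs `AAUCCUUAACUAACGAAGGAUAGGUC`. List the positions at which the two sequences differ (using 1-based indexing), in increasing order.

18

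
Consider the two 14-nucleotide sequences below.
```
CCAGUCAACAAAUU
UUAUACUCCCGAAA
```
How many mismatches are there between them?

Comparing position by position, 10 positions differ: 1 (C/U), 2 (C/U), 4 (G/U), 5 (U/A), 7 (A/U), 8 (A/C), 10 (A/C), 11 (A/G), 13 (U/A), 14 (U/A).

10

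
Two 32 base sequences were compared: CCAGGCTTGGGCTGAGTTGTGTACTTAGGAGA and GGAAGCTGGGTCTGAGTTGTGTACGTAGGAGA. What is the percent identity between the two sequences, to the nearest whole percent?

81%

6 positions differ (1, 2, 4, 8, 11, 25), so 26 of 32 match: 26/32 = 81.25%.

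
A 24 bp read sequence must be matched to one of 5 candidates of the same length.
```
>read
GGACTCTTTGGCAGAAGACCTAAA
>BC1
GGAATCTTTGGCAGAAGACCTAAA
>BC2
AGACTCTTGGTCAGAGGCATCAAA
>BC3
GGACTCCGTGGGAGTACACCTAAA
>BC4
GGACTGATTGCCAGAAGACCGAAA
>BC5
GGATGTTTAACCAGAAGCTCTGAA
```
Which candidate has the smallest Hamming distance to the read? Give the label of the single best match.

BC1 differs at 1 base; BC2 differs at 8 bases; BC3 differs at 5 bases; BC4 differs at 4 bases; BC5 differs at 9 bases. The closest is BC1.

BC1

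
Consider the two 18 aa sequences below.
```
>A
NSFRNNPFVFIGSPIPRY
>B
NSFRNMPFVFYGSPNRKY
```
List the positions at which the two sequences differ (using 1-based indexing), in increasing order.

Differences at position 6 (N→M), position 11 (I→Y), position 15 (I→N), position 16 (P→R), position 17 (R→K).

6, 11, 15, 16, 17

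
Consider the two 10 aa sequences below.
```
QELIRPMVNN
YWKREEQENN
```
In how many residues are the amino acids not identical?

8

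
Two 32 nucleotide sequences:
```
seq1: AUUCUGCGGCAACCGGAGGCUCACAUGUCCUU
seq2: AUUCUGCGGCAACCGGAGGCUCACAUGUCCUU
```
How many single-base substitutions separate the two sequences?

The two sequences are identical at every position.

0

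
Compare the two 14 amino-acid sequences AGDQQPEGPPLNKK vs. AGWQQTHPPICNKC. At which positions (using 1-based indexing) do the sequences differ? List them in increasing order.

3, 6, 7, 8, 10, 11, 14

Scanning 1-based: 3: D/W; 6: P/T; 7: E/H; 8: G/P; 10: P/I; 11: L/C; 14: K/C.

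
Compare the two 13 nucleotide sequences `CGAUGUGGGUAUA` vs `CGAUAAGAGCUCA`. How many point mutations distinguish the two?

6

The sequences differ at positions 5, 6, 8, 10, 11, 12 (1-based) — 6 in total.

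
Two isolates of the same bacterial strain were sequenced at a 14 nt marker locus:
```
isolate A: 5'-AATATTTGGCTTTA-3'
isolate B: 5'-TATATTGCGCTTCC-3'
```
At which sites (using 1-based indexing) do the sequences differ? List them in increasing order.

1, 7, 8, 13, 14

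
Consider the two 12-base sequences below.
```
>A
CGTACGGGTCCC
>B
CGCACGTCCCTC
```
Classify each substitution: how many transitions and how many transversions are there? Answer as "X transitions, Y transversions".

3 transitions, 2 transversions

Transitions (purine↔purine or pyrimidine↔pyrimidine): 3 T→C, 9 T→C, 11 C→T.
Transversions (purine↔pyrimidine): 7 G→T, 8 G→C.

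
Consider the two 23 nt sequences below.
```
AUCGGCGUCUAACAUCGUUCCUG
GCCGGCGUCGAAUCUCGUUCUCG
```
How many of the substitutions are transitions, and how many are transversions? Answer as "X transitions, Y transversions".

Transitions (purine↔purine or pyrimidine↔pyrimidine): 1 A→G, 2 U→C, 13 C→U, 21 C→U, 22 U→C.
Transversions (purine↔pyrimidine): 10 U→G, 14 A→C.

5 transitions, 2 transversions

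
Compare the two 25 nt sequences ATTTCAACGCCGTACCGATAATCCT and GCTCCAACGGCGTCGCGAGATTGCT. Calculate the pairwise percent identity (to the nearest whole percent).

64%

9 positions differ (1, 2, 4, 10, 14, 15, 19, 21, 23), so 16 of 25 match: 16/25 = 64%.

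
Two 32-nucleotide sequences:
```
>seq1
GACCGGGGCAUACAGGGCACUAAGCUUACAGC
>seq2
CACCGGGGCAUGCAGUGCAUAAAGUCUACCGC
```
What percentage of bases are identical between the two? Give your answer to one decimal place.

75.0%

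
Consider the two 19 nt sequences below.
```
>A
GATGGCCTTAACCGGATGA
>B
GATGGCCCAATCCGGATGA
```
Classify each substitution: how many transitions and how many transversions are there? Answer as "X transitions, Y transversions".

1 transition, 2 transversions

Mismatches (1-based):
position 8: T→C (pyrimidine→pyrimidine, transition)
position 9: T→A (pyrimidine→purine, transversion)
position 11: A→T (purine→pyrimidine, transversion)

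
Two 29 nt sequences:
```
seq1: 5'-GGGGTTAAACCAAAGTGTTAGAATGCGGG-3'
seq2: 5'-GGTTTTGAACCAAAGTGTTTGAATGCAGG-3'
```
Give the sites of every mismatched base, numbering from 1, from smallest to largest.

3, 4, 7, 20, 27

Scanning 1-based: 3: G/T; 4: G/T; 7: A/G; 20: A/T; 27: G/A.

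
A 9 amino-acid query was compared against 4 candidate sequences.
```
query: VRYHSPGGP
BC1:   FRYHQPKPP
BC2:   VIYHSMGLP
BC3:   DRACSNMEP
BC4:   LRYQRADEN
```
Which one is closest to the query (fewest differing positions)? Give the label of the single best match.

Hamming distances to query — BC1: 4; BC2: 3; BC3: 6; BC4: 7.
Smallest is BC2 with 3 mismatches.

BC2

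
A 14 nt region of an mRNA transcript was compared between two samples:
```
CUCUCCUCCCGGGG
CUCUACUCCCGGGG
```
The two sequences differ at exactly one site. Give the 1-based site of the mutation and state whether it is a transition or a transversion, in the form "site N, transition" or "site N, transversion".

The sequences differ only at site 5: C→A (pyrimidine→purine), a transversion.

site 5, transversion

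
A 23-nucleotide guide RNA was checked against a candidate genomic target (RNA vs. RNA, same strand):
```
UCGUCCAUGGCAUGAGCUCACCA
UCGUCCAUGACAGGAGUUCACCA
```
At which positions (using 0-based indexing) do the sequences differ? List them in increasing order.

Scanning 0-based: 9: G/A; 12: U/G; 16: C/U.

9, 12, 16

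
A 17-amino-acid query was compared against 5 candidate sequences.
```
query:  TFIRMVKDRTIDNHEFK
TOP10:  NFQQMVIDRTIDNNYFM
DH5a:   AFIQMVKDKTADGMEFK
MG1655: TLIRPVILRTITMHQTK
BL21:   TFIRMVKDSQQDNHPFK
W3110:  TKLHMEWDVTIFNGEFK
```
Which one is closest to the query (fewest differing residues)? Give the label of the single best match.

Hamming distances to query — TOP10: 7; DH5a: 6; MG1655: 8; BL21: 4; W3110: 8.
Smallest is BL21 with 4 mismatches.

BL21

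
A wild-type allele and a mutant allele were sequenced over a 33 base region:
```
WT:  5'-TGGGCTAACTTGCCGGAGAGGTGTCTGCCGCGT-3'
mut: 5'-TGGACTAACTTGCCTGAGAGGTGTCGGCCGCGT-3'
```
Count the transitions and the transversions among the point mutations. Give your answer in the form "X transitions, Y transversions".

1 transition, 2 transversions

Transitions (purine↔purine or pyrimidine↔pyrimidine): 4 G→A.
Transversions (purine↔pyrimidine): 15 G→T, 26 T→G.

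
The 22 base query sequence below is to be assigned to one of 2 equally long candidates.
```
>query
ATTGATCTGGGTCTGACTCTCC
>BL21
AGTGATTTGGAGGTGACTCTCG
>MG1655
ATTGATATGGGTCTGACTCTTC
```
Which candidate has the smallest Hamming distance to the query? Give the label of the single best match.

BL21 differs at 6 bases; MG1655 differs at 2 bases. The closest is MG1655.

MG1655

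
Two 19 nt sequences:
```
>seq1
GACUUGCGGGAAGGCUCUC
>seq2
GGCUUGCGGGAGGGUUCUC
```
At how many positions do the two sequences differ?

Comparing position by position, 3 positions differ: 2 (A/G), 12 (A/G), 15 (C/U).

3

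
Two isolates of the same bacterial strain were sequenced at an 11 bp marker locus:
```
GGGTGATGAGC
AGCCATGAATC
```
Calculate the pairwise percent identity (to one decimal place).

8 positions differ (1, 3, 4, 5, 6, 7, 8, 10), so 3 of 11 match: 3/11 = 27.27%.

27.3%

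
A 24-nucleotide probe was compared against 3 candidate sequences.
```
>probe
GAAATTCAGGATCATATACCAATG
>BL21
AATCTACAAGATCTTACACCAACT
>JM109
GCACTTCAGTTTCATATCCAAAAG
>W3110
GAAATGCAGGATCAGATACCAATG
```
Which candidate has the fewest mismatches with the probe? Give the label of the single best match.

Hamming distances to probe — BL21: 9; JM109: 7; W3110: 2.
Smallest is W3110 with 2 mismatches.

W3110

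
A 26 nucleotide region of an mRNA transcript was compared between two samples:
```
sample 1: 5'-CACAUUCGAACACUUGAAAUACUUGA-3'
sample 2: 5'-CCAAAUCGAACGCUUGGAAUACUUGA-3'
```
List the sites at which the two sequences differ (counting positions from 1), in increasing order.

Scanning 1-based: 2: A/C; 3: C/A; 5: U/A; 12: A/G; 17: A/G.

2, 3, 5, 12, 17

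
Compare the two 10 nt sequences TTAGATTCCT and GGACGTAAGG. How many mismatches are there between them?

8

Comparing position by position, 8 sites differ: 1 (T/G), 2 (T/G), 4 (G/C), 5 (A/G), 7 (T/A), 8 (C/A), 9 (C/G), 10 (T/G).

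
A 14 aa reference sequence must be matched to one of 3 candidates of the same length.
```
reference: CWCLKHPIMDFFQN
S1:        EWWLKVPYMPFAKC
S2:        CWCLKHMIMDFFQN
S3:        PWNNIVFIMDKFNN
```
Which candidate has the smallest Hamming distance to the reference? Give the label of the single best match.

S2

Hamming distances to reference — S1: 8; S2: 1; S3: 8.
Smallest is S2 with 1 mismatch.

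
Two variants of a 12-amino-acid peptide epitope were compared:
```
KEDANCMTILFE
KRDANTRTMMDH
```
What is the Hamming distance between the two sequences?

7

Comparing position by position, 7 positions differ: 2 (E/R), 6 (C/T), 7 (M/R), 9 (I/M), 10 (L/M), 11 (F/D), 12 (E/H).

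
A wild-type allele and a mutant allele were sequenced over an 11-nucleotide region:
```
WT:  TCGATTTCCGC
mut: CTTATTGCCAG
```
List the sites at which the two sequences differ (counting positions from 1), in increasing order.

1, 2, 3, 7, 10, 11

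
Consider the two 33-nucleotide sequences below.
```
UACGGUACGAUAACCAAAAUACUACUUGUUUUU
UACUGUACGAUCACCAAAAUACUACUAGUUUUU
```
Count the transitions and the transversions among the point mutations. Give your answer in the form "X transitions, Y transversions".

0 transitions, 3 transversions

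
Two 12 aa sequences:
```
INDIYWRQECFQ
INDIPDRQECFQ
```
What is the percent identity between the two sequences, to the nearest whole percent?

83%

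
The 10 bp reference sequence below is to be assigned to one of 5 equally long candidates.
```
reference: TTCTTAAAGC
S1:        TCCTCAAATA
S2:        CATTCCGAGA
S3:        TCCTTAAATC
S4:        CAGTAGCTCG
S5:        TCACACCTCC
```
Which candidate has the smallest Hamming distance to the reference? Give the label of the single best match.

S3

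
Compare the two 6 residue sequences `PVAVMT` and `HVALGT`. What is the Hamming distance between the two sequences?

Comparing position by position, 3 residues differ: 1 (P/H), 4 (V/L), 5 (M/G).

3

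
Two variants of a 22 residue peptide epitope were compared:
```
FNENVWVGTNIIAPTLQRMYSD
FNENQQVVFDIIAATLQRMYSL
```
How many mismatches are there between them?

Comparing position by position, 7 residues differ: 5 (V/Q), 6 (W/Q), 8 (G/V), 9 (T/F), 10 (N/D), 14 (P/A), 22 (D/L).

7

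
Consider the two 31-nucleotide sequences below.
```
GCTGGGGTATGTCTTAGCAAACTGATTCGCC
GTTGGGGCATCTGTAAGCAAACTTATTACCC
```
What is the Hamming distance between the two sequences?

8

Comparing position by position, 8 sites differ: 2 (C/T), 8 (T/C), 11 (G/C), 13 (C/G), 15 (T/A), 24 (G/T), 28 (C/A), 29 (G/C).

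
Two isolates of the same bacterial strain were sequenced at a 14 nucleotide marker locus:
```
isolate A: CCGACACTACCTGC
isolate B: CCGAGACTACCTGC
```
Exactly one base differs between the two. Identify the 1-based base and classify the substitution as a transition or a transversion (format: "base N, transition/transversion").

The sequences differ only at base 5: C→G (pyrimidine→purine), a transversion.

base 5, transversion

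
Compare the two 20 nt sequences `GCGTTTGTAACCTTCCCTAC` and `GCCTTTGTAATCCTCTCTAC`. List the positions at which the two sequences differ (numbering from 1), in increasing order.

Differences at position 3 (G→C), position 11 (C→T), position 13 (T→C), position 16 (C→T).

3, 11, 13, 16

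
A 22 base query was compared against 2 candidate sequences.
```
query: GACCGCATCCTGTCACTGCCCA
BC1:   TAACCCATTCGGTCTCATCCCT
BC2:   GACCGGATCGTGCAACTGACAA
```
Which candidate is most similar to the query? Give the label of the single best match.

BC2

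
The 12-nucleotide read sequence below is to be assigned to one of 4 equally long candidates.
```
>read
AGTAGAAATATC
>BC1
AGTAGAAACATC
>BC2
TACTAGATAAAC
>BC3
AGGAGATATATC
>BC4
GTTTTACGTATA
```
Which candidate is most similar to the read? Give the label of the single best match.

Hamming distances to read — BC1: 1; BC2: 9; BC3: 2; BC4: 7.
Smallest is BC1 with 1 mismatch.

BC1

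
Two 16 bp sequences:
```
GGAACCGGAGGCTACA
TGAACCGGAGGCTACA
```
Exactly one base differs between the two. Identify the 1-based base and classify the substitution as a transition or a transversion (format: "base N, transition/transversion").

Base 1 changes G→T. G is a purine and T is a pyrimidine, so this is a transversion.

base 1, transversion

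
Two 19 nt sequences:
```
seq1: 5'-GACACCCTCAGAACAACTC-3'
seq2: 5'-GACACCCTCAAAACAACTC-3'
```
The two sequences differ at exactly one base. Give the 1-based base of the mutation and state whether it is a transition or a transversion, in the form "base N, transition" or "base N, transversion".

The sequences differ only at base 11: G→A (purine→purine), a transition.

base 11, transition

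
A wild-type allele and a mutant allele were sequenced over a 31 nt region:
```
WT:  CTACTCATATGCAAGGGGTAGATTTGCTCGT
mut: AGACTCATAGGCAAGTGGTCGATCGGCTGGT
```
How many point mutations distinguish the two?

8

Comparing position by position, 8 sites differ: 1 (C/A), 2 (T/G), 10 (T/G), 16 (G/T), 20 (A/C), 24 (T/C), 25 (T/G), 29 (C/G).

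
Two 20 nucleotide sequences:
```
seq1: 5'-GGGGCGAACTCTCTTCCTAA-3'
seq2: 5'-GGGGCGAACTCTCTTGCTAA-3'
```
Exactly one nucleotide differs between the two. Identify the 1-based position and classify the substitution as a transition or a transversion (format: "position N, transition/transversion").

position 16, transversion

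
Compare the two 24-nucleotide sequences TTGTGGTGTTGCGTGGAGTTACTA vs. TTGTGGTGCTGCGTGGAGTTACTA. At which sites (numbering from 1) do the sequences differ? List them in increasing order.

Scanning 1-based: 9: T/C.

9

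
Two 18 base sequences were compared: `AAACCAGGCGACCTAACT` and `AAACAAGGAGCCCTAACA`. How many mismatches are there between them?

4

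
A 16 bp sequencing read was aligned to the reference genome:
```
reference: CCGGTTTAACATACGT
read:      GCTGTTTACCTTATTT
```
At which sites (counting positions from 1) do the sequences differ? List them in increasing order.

1, 3, 9, 11, 14, 15

Scanning 1-based: 1: C/G; 3: G/T; 9: A/C; 11: A/T; 14: C/T; 15: G/T.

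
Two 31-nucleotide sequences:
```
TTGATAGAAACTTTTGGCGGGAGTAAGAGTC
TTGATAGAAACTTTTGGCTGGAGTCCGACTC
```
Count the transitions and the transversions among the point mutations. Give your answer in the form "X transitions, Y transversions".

Mismatches (1-based):
site 19: G→T (purine→pyrimidine, transversion)
site 25: A→C (purine→pyrimidine, transversion)
site 26: A→C (purine→pyrimidine, transversion)
site 29: G→C (purine→pyrimidine, transversion)

0 transitions, 4 transversions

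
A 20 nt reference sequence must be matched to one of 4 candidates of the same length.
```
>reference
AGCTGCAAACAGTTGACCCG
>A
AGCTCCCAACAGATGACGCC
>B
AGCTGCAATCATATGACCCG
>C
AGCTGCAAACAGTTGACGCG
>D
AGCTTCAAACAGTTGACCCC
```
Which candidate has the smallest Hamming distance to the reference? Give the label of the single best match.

C

A differs at 5 bases; B differs at 3 bases; C differs at 1 base; D differs at 2 bases. The closest is C.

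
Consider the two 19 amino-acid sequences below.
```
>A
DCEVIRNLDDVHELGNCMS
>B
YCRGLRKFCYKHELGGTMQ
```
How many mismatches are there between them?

12

Comparing position by position, 12 residues differ: 1 (D/Y), 3 (E/R), 4 (V/G), 5 (I/L), 7 (N/K), 8 (L/F), 9 (D/C), 10 (D/Y), 11 (V/K), 16 (N/G), 17 (C/T), 19 (S/Q).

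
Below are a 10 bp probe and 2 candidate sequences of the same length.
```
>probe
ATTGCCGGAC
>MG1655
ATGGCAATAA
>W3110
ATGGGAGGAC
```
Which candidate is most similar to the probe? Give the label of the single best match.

W3110

Hamming distances to probe — MG1655: 5; W3110: 3.
Smallest is W3110 with 3 mismatches.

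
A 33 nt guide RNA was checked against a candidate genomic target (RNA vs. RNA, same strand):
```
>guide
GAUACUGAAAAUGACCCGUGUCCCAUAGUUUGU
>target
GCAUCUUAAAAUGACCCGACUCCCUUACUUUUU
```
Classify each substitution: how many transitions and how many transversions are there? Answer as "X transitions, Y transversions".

0 transitions, 9 transversions

Transitions (purine↔purine or pyrimidine↔pyrimidine): none.
Transversions (purine↔pyrimidine): 2 A→C, 3 U→A, 4 A→U, 7 G→U, 19 U→A, 20 G→C, 25 A→U, 28 G→C, 32 G→U.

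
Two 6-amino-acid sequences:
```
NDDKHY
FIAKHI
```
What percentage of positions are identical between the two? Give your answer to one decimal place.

Mismatches at positions 1, 2, 3, 6 (1-based): 4 of 6.
Identical positions: 2/6 = 33.33% → 33.3%.

33.3%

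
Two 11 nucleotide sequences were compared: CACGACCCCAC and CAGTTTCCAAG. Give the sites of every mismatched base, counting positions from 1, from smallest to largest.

3, 4, 5, 6, 9, 11

Differences at site 3 (C→G), site 4 (G→T), site 5 (A→T), site 6 (C→T), site 9 (C→A), site 11 (C→G).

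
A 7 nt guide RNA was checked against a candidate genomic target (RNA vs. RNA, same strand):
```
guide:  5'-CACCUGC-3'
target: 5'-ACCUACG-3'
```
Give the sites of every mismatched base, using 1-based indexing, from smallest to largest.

Scanning 1-based: 1: C/A; 2: A/C; 4: C/U; 5: U/A; 6: G/C; 7: C/G.

1, 2, 4, 5, 6, 7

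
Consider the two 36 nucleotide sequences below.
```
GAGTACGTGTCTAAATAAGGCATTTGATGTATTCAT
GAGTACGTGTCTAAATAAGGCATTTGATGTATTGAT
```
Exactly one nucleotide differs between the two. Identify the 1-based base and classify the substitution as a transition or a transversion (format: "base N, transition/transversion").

The sequences differ only at base 34: C→G (pyrimidine→purine), a transversion.

base 34, transversion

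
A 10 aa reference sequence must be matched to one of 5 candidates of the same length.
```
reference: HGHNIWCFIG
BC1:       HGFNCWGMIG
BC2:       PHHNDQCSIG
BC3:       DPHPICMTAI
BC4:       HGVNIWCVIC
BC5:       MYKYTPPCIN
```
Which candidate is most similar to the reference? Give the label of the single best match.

BC1 differs at 4 positions; BC2 differs at 5 positions; BC3 differs at 8 positions; BC4 differs at 3 positions; BC5 differs at 9 positions. The closest is BC4.

BC4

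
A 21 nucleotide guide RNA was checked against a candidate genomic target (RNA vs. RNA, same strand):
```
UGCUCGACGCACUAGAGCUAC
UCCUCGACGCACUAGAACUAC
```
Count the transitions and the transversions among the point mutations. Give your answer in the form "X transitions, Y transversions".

1 transition, 1 transversion

Transitions (purine↔purine or pyrimidine↔pyrimidine): 17 G→A.
Transversions (purine↔pyrimidine): 2 G→C.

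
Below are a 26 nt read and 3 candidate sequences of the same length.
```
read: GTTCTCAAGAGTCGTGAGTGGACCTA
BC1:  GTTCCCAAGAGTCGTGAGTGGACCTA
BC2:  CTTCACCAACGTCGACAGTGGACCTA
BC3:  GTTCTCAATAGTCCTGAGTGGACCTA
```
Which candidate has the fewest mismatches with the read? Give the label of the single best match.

BC1

BC1 differs at 1 base; BC2 differs at 7 bases; BC3 differs at 2 bases. The closest is BC1.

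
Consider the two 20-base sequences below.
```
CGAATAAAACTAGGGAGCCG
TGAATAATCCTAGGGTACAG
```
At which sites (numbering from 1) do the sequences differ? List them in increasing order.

Scanning 1-based: 1: C/T; 8: A/T; 9: A/C; 16: A/T; 17: G/A; 19: C/A.

1, 8, 9, 16, 17, 19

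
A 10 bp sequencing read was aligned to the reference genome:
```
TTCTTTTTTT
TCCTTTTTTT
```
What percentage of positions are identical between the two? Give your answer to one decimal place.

1 position differs (2), so 9 of 10 match: 9/10 = 90%.

90.0%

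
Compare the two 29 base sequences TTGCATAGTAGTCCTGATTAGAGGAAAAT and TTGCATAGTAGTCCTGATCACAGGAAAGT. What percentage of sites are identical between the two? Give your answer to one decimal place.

Mismatches at positions 19, 21, 28 (1-based): 3 of 29.
Identical positions: 26/29 = 89.66% → 89.7%.

89.7%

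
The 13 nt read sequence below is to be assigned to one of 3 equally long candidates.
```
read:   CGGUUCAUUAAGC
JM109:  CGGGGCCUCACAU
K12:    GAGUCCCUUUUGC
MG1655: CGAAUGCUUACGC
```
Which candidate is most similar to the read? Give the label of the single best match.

MG1655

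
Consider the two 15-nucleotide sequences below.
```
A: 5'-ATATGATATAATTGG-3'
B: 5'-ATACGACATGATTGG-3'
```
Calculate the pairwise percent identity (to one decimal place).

80.0%

3 positions differ (4, 7, 10), so 12 of 15 match: 12/15 = 80%.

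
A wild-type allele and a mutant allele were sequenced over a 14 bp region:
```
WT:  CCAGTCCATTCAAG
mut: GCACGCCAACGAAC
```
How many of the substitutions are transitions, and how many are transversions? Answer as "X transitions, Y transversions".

1 transition, 6 transversions

Transitions (purine↔purine or pyrimidine↔pyrimidine): 10 T→C.
Transversions (purine↔pyrimidine): 1 C→G, 4 G→C, 5 T→G, 9 T→A, 11 C→G, 14 G→C.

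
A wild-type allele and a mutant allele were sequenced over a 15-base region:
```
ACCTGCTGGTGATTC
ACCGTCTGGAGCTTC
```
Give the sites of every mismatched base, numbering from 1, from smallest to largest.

4, 5, 10, 12

Differences at site 4 (T→G), site 5 (G→T), site 10 (T→A), site 12 (A→C).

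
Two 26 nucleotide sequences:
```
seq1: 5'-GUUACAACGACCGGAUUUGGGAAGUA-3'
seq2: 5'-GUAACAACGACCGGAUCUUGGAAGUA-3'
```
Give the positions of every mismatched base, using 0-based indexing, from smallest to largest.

Scanning 0-based: 2: U/A; 16: U/C; 18: G/U.

2, 16, 18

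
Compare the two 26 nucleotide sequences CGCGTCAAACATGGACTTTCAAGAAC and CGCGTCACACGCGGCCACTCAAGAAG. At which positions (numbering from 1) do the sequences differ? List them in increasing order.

8, 11, 12, 15, 17, 18, 26

Scanning 1-based: 8: A/C; 11: A/G; 12: T/C; 15: A/C; 17: T/A; 18: T/C; 26: C/G.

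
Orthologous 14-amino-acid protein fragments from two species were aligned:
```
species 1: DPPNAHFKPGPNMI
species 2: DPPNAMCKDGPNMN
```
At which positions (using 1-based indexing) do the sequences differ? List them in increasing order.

Differences at position 6 (H→M), position 7 (F→C), position 9 (P→D), position 14 (I→N).

6, 7, 9, 14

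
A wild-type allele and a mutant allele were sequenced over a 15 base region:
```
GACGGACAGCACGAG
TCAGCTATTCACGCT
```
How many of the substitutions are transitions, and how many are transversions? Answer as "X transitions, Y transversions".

0 transitions, 10 transversions

Transitions (purine↔purine or pyrimidine↔pyrimidine): none.
Transversions (purine↔pyrimidine): 1 G→T, 2 A→C, 3 C→A, 5 G→C, 6 A→T, 7 C→A, 8 A→T, 9 G→T, 14 A→C, 15 G→T.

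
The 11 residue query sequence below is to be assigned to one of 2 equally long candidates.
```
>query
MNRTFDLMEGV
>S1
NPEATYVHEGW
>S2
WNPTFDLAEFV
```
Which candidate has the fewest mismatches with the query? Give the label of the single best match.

S2

Hamming distances to query — S1: 9; S2: 4.
Smallest is S2 with 4 mismatches.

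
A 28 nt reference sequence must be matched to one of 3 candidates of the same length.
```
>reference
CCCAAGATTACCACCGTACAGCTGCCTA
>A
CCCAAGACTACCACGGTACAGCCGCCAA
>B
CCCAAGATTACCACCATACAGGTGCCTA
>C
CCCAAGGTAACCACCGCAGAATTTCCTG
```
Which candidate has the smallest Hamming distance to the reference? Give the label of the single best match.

Hamming distances to reference — A: 4; B: 2; C: 8.
Smallest is B with 2 mismatches.

B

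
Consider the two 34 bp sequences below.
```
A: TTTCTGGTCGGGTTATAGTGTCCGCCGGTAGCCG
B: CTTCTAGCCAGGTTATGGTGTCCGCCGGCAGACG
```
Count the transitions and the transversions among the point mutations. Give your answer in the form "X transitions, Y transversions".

Mismatches (1-based):
base 1: T→C (pyrimidine→pyrimidine, transition)
base 6: G→A (purine→purine, transition)
base 8: T→C (pyrimidine→pyrimidine, transition)
base 10: G→A (purine→purine, transition)
base 17: A→G (purine→purine, transition)
base 29: T→C (pyrimidine→pyrimidine, transition)
base 32: C→A (pyrimidine→purine, transversion)

6 transitions, 1 transversion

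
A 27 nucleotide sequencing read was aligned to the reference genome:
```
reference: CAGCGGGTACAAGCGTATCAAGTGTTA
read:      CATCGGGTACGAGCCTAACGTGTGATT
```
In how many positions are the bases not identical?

8

Comparing position by position, 8 positions differ: 3 (G/T), 11 (A/G), 15 (G/C), 18 (T/A), 20 (A/G), 21 (A/T), 25 (T/A), 27 (A/T).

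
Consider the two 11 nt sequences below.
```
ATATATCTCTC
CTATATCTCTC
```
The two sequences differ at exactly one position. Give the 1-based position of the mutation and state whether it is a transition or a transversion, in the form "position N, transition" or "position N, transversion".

The sequences differ only at position 1: A→C (purine→pyrimidine), a transversion.

position 1, transversion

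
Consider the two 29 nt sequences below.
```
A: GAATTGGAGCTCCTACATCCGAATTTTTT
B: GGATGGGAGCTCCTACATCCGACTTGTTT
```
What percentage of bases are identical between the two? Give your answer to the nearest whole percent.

86%

4 positions differ (2, 5, 23, 26), so 25 of 29 match: 25/29 = 86.21%.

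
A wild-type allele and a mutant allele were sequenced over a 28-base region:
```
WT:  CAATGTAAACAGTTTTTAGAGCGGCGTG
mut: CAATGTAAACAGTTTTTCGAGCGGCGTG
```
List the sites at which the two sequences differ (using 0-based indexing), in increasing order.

17

Scanning 0-based: 17: A/C.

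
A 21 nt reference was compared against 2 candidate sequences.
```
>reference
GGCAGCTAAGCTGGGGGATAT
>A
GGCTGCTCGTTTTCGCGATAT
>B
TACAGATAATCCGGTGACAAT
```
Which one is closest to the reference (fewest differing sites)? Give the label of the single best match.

A

A differs at 8 sites; B differs at 9 sites. The closest is A.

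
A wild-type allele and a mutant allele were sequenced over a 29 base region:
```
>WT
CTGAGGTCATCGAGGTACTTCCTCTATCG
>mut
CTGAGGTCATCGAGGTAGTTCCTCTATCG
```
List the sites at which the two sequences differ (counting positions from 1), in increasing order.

Scanning 1-based: 18: C/G.

18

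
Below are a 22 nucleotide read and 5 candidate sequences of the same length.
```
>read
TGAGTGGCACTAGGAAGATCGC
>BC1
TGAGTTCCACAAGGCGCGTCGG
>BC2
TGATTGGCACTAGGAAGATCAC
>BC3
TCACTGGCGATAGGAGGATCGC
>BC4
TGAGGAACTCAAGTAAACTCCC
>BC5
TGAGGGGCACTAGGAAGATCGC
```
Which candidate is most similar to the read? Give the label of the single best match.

BC1 differs at 8 bases; BC2 differs at 2 bases; BC3 differs at 5 bases; BC4 differs at 9 bases; BC5 differs at 1 base. The closest is BC5.

BC5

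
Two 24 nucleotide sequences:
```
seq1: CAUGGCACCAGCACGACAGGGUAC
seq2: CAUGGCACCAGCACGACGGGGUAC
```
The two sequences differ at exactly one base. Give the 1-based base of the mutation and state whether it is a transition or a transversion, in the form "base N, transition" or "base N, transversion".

base 18, transition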